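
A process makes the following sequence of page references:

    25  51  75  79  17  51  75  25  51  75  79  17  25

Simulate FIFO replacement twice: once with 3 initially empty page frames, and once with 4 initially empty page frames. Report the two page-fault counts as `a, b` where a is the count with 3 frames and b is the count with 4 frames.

10, 11

3 frames: F F F F F F F F . . F F . → 10 faults.
4 frames: F F F F F . . F F F F F F → 11 faults.
11 > 10: adding a frame increased faults — Belady's anomaly.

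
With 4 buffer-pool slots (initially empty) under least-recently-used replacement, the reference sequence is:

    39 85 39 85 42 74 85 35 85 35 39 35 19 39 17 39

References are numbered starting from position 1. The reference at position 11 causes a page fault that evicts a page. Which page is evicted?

42

pos 1: 39 → fault, frames (39)
pos 2: 85 → fault, frames (39 85)
pos 3: 39 → hit
pos 4: 85 → hit
pos 5: 42 → fault, frames (39 85 42)
pos 6: 74 → fault, frames (39 85 42 74)
pos 7: 85 → hit
pos 8: 35 → fault, evict 39, frames (42 74 85 35)
pos 9: 85 → hit
pos 10: 35 → hit
pos 11: 39 → fault, evict 42, frames (74 85 35 39)
At position 11, page 42 is evicted.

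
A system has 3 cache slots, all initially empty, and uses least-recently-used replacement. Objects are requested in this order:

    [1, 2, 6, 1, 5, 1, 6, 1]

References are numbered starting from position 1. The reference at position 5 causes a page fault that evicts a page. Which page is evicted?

2

pos 1: 1 → fault, frames [1]
pos 2: 2 → fault, frames [1, 2]
pos 3: 6 → fault, frames [1, 2, 6]
pos 4: 1 → hit
pos 5: 5 → fault, evict 2, frames [6, 1, 5]
At position 5, page 2 is evicted.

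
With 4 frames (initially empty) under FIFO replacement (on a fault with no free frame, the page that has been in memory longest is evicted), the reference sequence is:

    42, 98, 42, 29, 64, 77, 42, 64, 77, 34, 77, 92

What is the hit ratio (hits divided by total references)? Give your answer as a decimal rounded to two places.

42: fault, frames {42}
98: fault, frames {42,98}
42: hit
29: fault, frames {42,98,29}
64: fault, frames {42,98,29,64}
77: fault, evict 42, frames {98,29,64,77}
42: fault, evict 98, frames {29,64,77,42}
64: hit
77: hit
34: fault, evict 29, frames {64,77,42,34}
77: hit
92: fault, evict 64, frames {77,42,34,92}
Hits: 4 of 12 references → 4/12 = 0.3333.

0.33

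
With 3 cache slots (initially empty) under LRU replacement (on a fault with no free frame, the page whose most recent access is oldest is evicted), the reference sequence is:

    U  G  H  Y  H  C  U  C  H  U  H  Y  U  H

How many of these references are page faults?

U: miss, frames (U)
G: miss, frames (U G)
H: miss, frames (U G H)
Y: miss, evict U, frames (G H Y)
H: hit
C: miss, evict G, frames (Y H C)
U: miss, evict Y, frames (H C U)
C: hit
H: hit
U: hit
H: hit
Y: miss, evict C, frames (U H Y)
U: hit
H: hit
Page faults: 7.

7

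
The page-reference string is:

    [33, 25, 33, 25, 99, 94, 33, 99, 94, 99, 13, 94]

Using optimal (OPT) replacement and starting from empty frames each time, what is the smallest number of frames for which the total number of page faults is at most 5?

f=1: 12 faults
f=2: 6 faults
f=3: 5 faults
f=4: 5 faults
f=5: 5 faults
Smallest f with faults ≤ 5 is 3.

3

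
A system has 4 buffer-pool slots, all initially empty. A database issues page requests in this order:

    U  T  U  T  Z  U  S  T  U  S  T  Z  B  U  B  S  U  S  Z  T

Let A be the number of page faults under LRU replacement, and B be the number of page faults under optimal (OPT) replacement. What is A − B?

2

Under LRU: F F . . F . F . . . . . F F . F . . . F → 8 faults.
Under OPT: F F . . F . F . . . . . F . . . . . . F → 6 faults.
A − B = 8 − 6 = 2.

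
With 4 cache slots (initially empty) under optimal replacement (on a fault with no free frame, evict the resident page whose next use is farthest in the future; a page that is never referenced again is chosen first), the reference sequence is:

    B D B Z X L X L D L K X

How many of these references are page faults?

6

B: miss, frames {B}
D: miss, frames {B,D}
B: hit
Z: miss, frames {B,D,Z}
X: miss, frames {B,D,Z,X}
L: miss, evict Z, frames {B,D,X,L}
X: hit
L: hit
D: hit
L: hit
K: miss, evict L, frames {B,D,X,K}
X: hit
Page faults: 6.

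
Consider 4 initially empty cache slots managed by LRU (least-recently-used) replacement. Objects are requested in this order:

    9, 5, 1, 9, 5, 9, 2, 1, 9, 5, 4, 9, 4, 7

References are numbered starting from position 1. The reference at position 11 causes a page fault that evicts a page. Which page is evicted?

2

pos 1: 9 → miss, frames (9)
pos 2: 5 → miss, frames (9 5)
pos 3: 1 → miss, frames (9 5 1)
pos 4: 9 → hit
pos 5: 5 → hit
pos 6: 9 → hit
pos 7: 2 → miss, frames (1 5 9 2)
pos 8: 1 → hit
pos 9: 9 → hit
pos 10: 5 → hit
pos 11: 4 → miss, evict 2, frames (1 9 5 4)
At position 11, page 2 is evicted.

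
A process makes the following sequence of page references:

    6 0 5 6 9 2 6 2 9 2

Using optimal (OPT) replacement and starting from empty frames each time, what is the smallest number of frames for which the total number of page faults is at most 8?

f=1: 10 faults
f=2: 6 faults
f=3: 5 faults
f=4: 5 faults
f=5: 5 faults
Smallest f with faults ≤ 8 is 2.

2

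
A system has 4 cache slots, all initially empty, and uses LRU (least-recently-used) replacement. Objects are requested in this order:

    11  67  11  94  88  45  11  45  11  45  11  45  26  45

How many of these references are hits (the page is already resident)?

8

11 -> miss, frames {11}
67 -> miss, frames {11,67}
11 -> hit
94 -> miss, frames {67,11,94}
88 -> miss, frames {67,11,94,88}
45 -> miss, evict 67, frames {11,94,88,45}
11 -> hit
45 -> hit
11 -> hit
45 -> hit
11 -> hit
45 -> hit
26 -> miss, evict 94, frames {88,11,45,26}
45 -> hit
Hits: 8.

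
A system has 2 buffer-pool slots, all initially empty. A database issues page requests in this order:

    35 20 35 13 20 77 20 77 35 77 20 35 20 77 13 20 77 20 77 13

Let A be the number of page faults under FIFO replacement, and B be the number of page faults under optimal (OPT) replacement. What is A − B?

Under FIFO: F F . F . F F . F F F F . F F F F . . F → 14 faults.
Under OPT: F F . F . F . . F . F . . F F . F . . F → 10 faults.
A − B = 14 − 10 = 4.

4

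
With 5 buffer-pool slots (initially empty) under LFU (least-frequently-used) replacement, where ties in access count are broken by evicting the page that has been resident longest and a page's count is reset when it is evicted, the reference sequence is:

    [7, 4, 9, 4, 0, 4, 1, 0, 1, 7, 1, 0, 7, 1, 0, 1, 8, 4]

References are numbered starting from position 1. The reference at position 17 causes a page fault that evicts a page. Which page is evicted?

9

pos 1: 7 → miss, frames {7}
pos 2: 4 → miss, frames {7,4}
pos 3: 9 → miss, frames {7,4,9}
pos 4: 4 → hit
pos 5: 0 → miss, frames {7,4,9,0}
pos 6: 4 → hit
pos 7: 1 → miss, frames {7,4,9,0,1}
pos 8: 0 → hit
pos 9: 1 → hit
pos 10: 7 → hit
pos 11: 1 → hit
pos 12: 0 → hit
pos 13: 7 → hit
pos 14: 1 → hit
pos 15: 0 → hit
pos 16: 1 → hit
pos 17: 8 → miss, evict 9, frames {7,4,0,1,8}
At position 17, page 9 is evicted.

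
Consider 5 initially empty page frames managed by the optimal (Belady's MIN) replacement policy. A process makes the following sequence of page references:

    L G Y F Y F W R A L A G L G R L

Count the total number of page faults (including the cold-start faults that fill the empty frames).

L → fault, frames {L}
G → fault, frames {L,G}
Y → fault, frames {L,G,Y}
F → fault, frames {L,G,Y,F}
Y → hit
F → hit
W → fault, frames {L,G,Y,F,W}
R → fault, evict W, frames {L,G,Y,F,R}
A → fault, evict F, frames {L,G,Y,R,A}
L → hit
A → hit
G → hit
L → hit
G → hit
R → hit
L → hit
Page faults: 7.

7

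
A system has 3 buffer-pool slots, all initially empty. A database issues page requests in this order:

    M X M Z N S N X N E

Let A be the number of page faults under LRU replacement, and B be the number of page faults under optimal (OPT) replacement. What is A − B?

1

Under LRU: F F . F F F . F . F → 7 faults.
Under OPT: F F . F F F . . . F → 6 faults.
A − B = 7 − 6 = 1.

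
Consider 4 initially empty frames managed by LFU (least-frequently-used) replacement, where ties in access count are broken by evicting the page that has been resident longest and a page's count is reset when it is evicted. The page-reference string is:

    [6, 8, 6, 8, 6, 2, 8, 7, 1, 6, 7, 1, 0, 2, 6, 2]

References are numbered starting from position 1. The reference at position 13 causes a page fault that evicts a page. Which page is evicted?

pos 1: 6 -> fault, frames {6}
pos 2: 8 -> fault, frames {6,8}
pos 3: 6 -> hit
pos 4: 8 -> hit
pos 5: 6 -> hit
pos 6: 2 -> fault, frames {6,8,2}
pos 7: 8 -> hit
pos 8: 7 -> fault, frames {6,8,2,7}
pos 9: 1 -> fault, evict 2, frames {6,8,7,1}
pos 10: 6 -> hit
pos 11: 7 -> hit
pos 12: 1 -> hit
pos 13: 0 -> fault, evict 7, frames {6,8,1,0}
At position 13, page 7 is evicted.

7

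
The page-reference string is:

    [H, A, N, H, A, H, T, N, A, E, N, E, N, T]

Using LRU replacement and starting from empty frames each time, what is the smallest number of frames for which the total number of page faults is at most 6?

f=1: 14 faults
f=2: 11 faults
f=3: 8 faults
f=4: 5 faults
f=5: 5 faults
Smallest f with faults ≤ 6 is 4.

4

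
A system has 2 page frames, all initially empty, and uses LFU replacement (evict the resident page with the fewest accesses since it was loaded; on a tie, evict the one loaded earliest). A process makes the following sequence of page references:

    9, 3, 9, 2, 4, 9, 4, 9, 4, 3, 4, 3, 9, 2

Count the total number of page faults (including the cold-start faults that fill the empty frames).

9 → fault, frames {9}
3 → fault, frames {9,3}
9 → hit
2 → fault, evict 3, frames {9,2}
4 → fault, evict 2, frames {9,4}
9 → hit
4 → hit
9 → hit
4 → hit
3 → fault, evict 4, frames {9,3}
4 → fault, evict 3, frames {9,4}
3 → fault, evict 4, frames {9,3}
9 → hit
2 → fault, evict 3, frames {9,2}
Page faults: 8.

8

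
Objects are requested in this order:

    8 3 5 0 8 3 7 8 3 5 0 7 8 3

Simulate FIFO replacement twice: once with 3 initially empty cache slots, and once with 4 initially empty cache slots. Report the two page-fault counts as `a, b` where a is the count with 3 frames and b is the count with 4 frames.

11, 12

3 frames: F F F F F F F . . F F . F F → 11 faults.
4 frames: F F F F . . F F F F F F F F → 12 faults.
12 > 11: adding a frame increased faults — Belady's anomaly.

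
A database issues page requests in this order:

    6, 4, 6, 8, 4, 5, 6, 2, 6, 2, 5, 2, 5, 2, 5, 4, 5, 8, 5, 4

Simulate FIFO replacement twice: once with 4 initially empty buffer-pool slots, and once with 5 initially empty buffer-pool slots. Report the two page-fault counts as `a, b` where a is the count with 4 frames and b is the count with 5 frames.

4 frames: F F . F . F . F F . . . . . . F . F F . → 9 faults.
5 frames: F F . F . F . F . . . . . . . . . . . . → 5 faults.
5 < 9: adding a frame reduced faults, as is typical.

9, 5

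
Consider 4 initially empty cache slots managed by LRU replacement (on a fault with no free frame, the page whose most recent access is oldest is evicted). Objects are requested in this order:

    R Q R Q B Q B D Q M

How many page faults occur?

5

R -> miss, frames (R)
Q -> miss, frames (R Q)
R -> hit
Q -> hit
B -> miss, frames (R Q B)
Q -> hit
B -> hit
D -> miss, frames (R Q B D)
Q -> hit
M -> miss, evict R, frames (B D Q M)
Page faults: 5.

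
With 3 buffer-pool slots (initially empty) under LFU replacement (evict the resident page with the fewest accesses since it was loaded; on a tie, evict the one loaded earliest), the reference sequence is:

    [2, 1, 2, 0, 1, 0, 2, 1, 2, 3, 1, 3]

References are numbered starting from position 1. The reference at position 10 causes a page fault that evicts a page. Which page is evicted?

0

pos 1: 2: fault, frames [2]
pos 2: 1: fault, frames [2, 1]
pos 3: 2: hit
pos 4: 0: fault, frames [2, 1, 0]
pos 5: 1: hit
pos 6: 0: hit
pos 7: 2: hit
pos 8: 1: hit
pos 9: 2: hit
pos 10: 3: fault, evict 0, frames [2, 1, 3]
At position 10, page 0 is evicted.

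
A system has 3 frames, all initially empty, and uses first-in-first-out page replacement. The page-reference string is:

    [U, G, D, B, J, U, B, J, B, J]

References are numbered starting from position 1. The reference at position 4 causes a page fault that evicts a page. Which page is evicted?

pos 1: U -> miss, frames [U]
pos 2: G -> miss, frames [U, G]
pos 3: D -> miss, frames [U, G, D]
pos 4: B -> miss, evict U, frames [G, D, B]
At position 4, page U is evicted.

U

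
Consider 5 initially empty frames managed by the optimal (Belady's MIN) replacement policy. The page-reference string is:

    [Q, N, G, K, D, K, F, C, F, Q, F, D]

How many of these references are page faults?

Q: miss, frames {Q}
N: miss, frames {Q,N}
G: miss, frames {Q,N,G}
K: miss, frames {Q,N,G,K}
D: miss, frames {Q,N,G,K,D}
K: hit
F: miss, evict K, frames {Q,N,G,D,F}
C: miss, evict G, frames {Q,N,D,F,C}
F: hit
Q: hit
F: hit
D: hit
Page faults: 7.

7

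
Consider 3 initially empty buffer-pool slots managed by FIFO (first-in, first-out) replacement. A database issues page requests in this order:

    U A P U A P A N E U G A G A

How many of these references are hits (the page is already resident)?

6

U → fault, frames [U]
A → fault, frames [U, A]
P → fault, frames [U, A, P]
U → hit
A → hit
P → hit
A → hit
N → fault, evict U, frames [A, P, N]
E → fault, evict A, frames [P, N, E]
U → fault, evict P, frames [N, E, U]
G → fault, evict N, frames [E, U, G]
A → fault, evict E, frames [U, G, A]
G → hit
A → hit
Hits: 6.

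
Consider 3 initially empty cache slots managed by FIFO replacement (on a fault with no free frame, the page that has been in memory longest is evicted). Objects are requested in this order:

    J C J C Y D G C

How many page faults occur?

J → miss, frames (J)
C → miss, frames (J C)
J → hit
C → hit
Y → miss, frames (J C Y)
D → miss, evict J, frames (C Y D)
G → miss, evict C, frames (Y D G)
C → miss, evict Y, frames (D G C)
Page faults: 6.

6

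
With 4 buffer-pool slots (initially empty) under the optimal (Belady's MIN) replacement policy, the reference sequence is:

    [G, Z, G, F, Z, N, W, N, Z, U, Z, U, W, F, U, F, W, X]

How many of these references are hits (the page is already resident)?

11

G -> miss, frames [G]
Z -> miss, frames [G, Z]
G -> hit
F -> miss, frames [G, Z, F]
Z -> hit
N -> miss, frames [G, Z, F, N]
W -> miss, evict G, frames [Z, F, N, W]
N -> hit
Z -> hit
U -> miss, evict N, frames [Z, F, W, U]
Z -> hit
U -> hit
W -> hit
F -> hit
U -> hit
F -> hit
W -> hit
X -> miss, evict U, frames [Z, F, W, X]
Hits: 11.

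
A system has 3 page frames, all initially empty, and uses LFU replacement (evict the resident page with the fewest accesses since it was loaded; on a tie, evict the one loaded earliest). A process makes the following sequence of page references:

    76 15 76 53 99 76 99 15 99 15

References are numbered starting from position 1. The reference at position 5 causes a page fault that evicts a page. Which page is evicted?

pos 1: 76 -> miss, frames [76]
pos 2: 15 -> miss, frames [76, 15]
pos 3: 76 -> hit
pos 4: 53 -> miss, frames [76, 15, 53]
pos 5: 99 -> miss, evict 15, frames [76, 53, 99]
At position 5, page 15 is evicted.

15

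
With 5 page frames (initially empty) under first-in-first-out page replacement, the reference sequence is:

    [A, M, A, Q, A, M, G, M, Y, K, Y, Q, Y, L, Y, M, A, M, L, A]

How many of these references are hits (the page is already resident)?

A -> miss, frames {A}
M -> miss, frames {A,M}
A -> hit
Q -> miss, frames {A,M,Q}
A -> hit
M -> hit
G -> miss, frames {A,M,Q,G}
M -> hit
Y -> miss, frames {A,M,Q,G,Y}
K -> miss, evict A, frames {M,Q,G,Y,K}
Y -> hit
Q -> hit
Y -> hit
L -> miss, evict M, frames {Q,G,Y,K,L}
Y -> hit
M -> miss, evict Q, frames {G,Y,K,L,M}
A -> miss, evict G, frames {Y,K,L,M,A}
M -> hit
L -> hit
A -> hit
Hits: 11.

11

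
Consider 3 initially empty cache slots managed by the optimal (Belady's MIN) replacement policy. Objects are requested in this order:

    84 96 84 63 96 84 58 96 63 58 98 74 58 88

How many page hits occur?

7

84 -> fault, frames (84)
96 -> fault, frames (84 96)
84 -> hit
63 -> fault, frames (84 96 63)
96 -> hit
84 -> hit
58 -> fault, evict 84, frames (96 63 58)
96 -> hit
63 -> hit
58 -> hit
98 -> fault, evict 63, frames (96 58 98)
74 -> fault, evict 98, frames (96 58 74)
58 -> hit
88 -> fault, evict 74, frames (96 58 88)
Hits: 7.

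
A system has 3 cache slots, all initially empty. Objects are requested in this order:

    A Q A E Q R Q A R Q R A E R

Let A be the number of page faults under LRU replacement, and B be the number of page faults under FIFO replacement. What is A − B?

-2

Under LRU: F F . F . F . F . . . . F . → 6 faults.
Under FIFO: F F . F . F . F . F . . F F → 8 faults.
A − B = 6 − 8 = -2.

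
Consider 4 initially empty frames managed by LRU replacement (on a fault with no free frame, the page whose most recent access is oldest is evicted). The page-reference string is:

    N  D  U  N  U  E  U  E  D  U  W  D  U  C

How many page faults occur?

6

N → miss, frames (N)
D → miss, frames (N D)
U → miss, frames (N D U)
N → hit
U → hit
E → miss, frames (D N U E)
U → hit
E → hit
D → hit
U → hit
W → miss, evict N, frames (E D U W)
D → hit
U → hit
C → miss, evict E, frames (W D U C)
Page faults: 6.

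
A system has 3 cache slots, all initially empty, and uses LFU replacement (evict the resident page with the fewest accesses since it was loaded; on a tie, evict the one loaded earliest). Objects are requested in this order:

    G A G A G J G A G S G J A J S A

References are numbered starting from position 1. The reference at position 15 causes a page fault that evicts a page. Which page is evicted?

pos 1: G: fault, frames (G)
pos 2: A: fault, frames (G A)
pos 3: G: hit
pos 4: A: hit
pos 5: G: hit
pos 6: J: fault, frames (G A J)
pos 7: G: hit
pos 8: A: hit
pos 9: G: hit
pos 10: S: fault, evict J, frames (G A S)
pos 11: G: hit
pos 12: J: fault, evict S, frames (G A J)
pos 13: A: hit
pos 14: J: hit
pos 15: S: fault, evict J, frames (G A S)
At position 15, page J is evicted.

J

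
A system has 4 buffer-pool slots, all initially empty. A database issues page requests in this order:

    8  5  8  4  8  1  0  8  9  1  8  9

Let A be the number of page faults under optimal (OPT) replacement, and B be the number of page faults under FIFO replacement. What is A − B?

Under OPT: F F . F . F F . F . . . → 6 faults.
Under FIFO: F F . F . F F F F . . . → 7 faults.
A − B = 6 − 7 = -1.

-1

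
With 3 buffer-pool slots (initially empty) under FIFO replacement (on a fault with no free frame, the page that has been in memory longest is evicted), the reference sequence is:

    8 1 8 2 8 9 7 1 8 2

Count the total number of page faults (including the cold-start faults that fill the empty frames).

8

8 -> miss, frames [8]
1 -> miss, frames [8, 1]
8 -> hit
2 -> miss, frames [8, 1, 2]
8 -> hit
9 -> miss, evict 8, frames [1, 2, 9]
7 -> miss, evict 1, frames [2, 9, 7]
1 -> miss, evict 2, frames [9, 7, 1]
8 -> miss, evict 9, frames [7, 1, 8]
2 -> miss, evict 7, frames [1, 8, 2]
Page faults: 8.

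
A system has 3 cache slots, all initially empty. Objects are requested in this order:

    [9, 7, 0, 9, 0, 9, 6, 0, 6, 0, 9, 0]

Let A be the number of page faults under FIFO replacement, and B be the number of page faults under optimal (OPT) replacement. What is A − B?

Under FIFO: F F F . . . F . . . F . → 5 faults.
Under OPT: F F F . . . F . . . . . → 4 faults.
A − B = 5 − 4 = 1.

1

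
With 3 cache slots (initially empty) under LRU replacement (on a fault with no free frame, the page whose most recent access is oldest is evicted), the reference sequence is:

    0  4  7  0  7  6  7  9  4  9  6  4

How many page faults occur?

7

0 → fault, frames {0}
4 → fault, frames {0,4}
7 → fault, frames {0,4,7}
0 → hit
7 → hit
6 → fault, evict 4, frames {0,7,6}
7 → hit
9 → fault, evict 0, frames {6,7,9}
4 → fault, evict 6, frames {7,9,4}
9 → hit
6 → fault, evict 7, frames {4,9,6}
4 → hit
Page faults: 7.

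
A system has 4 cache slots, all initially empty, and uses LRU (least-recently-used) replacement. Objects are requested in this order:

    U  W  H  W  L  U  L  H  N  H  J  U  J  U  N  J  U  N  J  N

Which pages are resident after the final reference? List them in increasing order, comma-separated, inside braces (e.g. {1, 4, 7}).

{H, J, N, U}

U -> fault, frames {U}
W -> fault, frames {U,W}
H -> fault, frames {U,W,H}
W -> hit
L -> fault, frames {U,H,W,L}
U -> hit
L -> hit
H -> hit
N -> fault, evict W, frames {U,L,H,N}
H -> hit
J -> fault, evict U, frames {L,N,H,J}
U -> fault, evict L, frames {N,H,J,U}
J -> hit
U -> hit
N -> hit
J -> hit
U -> hit
N -> hit
J -> hit
N -> hit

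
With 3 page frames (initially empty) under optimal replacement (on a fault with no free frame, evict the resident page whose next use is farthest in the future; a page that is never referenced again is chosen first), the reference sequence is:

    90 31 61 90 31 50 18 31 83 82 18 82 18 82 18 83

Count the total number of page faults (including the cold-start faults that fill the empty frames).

90 → fault, frames [90]
31 → fault, frames [90, 31]
61 → fault, frames [90, 31, 61]
90 → hit
31 → hit
50 → fault, evict 61, frames [90, 31, 50]
18 → fault, evict 50, frames [90, 31, 18]
31 → hit
83 → fault, evict 31, frames [90, 18, 83]
82 → fault, evict 90, frames [18, 83, 82]
18 → hit
82 → hit
18 → hit
82 → hit
18 → hit
83 → hit
Page faults: 7.

7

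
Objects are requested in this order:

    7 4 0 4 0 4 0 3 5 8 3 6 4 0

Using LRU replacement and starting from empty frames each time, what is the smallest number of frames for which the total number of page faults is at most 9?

3

f=1: 14 faults
f=2: 10 faults
f=3: 9 faults
f=4: 9 faults
f=5: 9 faults
f=6: 7 faults
f=7: 7 faults
Smallest f with faults ≤ 9 is 3.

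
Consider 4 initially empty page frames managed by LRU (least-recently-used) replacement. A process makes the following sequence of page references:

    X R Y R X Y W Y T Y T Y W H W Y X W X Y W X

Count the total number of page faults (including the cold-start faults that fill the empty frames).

7

X → miss, frames [X]
R → miss, frames [X, R]
Y → miss, frames [X, R, Y]
R → hit
X → hit
Y → hit
W → miss, frames [R, X, Y, W]
Y → hit
T → miss, evict R, frames [X, W, Y, T]
Y → hit
T → hit
Y → hit
W → hit
H → miss, evict X, frames [T, Y, W, H]
W → hit
Y → hit
X → miss, evict T, frames [H, W, Y, X]
W → hit
X → hit
Y → hit
W → hit
X → hit
Page faults: 7.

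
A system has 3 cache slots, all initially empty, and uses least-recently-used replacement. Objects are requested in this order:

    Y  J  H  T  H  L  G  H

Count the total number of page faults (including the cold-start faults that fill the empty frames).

Y -> fault, frames {Y}
J -> fault, frames {Y,J}
H -> fault, frames {Y,J,H}
T -> fault, evict Y, frames {J,H,T}
H -> hit
L -> fault, evict J, frames {T,H,L}
G -> fault, evict T, frames {H,L,G}
H -> hit
Page faults: 6.

6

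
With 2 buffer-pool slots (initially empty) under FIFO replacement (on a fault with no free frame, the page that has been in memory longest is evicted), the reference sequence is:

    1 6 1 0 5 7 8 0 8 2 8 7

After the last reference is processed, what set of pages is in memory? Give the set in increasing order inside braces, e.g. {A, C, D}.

1 → miss, frames (1)
6 → miss, frames (1 6)
1 → hit
0 → miss, evict 1, frames (6 0)
5 → miss, evict 6, frames (0 5)
7 → miss, evict 0, frames (5 7)
8 → miss, evict 5, frames (7 8)
0 → miss, evict 7, frames (8 0)
8 → hit
2 → miss, evict 8, frames (0 2)
8 → miss, evict 0, frames (2 8)
7 → miss, evict 2, frames (8 7)

{7, 8}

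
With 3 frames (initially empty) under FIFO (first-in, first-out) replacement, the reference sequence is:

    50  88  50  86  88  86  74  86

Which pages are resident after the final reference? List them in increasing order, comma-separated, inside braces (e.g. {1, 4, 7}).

{74, 86, 88}

50 -> fault, frames {50}
88 -> fault, frames {50,88}
50 -> hit
86 -> fault, frames {50,88,86}
88 -> hit
86 -> hit
74 -> fault, evict 50, frames {88,86,74}
86 -> hit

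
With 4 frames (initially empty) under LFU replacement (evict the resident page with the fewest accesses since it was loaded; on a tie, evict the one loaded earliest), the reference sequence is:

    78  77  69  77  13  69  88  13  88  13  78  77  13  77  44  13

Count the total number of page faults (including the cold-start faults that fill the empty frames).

8

78 -> miss, frames [78]
77 -> miss, frames [78, 77]
69 -> miss, frames [78, 77, 69]
77 -> hit
13 -> miss, frames [78, 77, 69, 13]
69 -> hit
88 -> miss, evict 78, frames [77, 69, 13, 88]
13 -> hit
88 -> hit
13 -> hit
78 -> miss, evict 77, frames [69, 13, 88, 78]
77 -> miss, evict 78, frames [69, 13, 88, 77]
13 -> hit
77 -> hit
44 -> miss, evict 69, frames [13, 88, 77, 44]
13 -> hit
Page faults: 8.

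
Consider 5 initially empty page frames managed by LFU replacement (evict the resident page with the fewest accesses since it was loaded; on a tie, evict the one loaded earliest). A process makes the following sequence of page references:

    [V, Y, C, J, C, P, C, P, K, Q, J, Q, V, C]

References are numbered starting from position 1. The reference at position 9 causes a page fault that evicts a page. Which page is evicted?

pos 1: V -> miss, frames (V)
pos 2: Y -> miss, frames (V Y)
pos 3: C -> miss, frames (V Y C)
pos 4: J -> miss, frames (V Y C J)
pos 5: C -> hit
pos 6: P -> miss, frames (V Y C J P)
pos 7: C -> hit
pos 8: P -> hit
pos 9: K -> miss, evict V, frames (Y C J P K)
At position 9, page V is evicted.

V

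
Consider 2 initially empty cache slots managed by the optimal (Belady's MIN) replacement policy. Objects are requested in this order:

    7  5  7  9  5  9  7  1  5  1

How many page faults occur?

5

7: fault, frames (7)
5: fault, frames (7 5)
7: hit
9: fault, evict 7, frames (5 9)
5: hit
9: hit
7: fault, evict 9, frames (5 7)
1: fault, evict 7, frames (5 1)
5: hit
1: hit
Page faults: 5.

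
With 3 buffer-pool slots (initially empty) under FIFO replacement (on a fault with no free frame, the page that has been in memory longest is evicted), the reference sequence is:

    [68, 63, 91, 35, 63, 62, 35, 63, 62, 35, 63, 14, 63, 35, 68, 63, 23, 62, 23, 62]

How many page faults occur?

68: miss, frames [68]
63: miss, frames [68, 63]
91: miss, frames [68, 63, 91]
35: miss, evict 68, frames [63, 91, 35]
63: hit
62: miss, evict 63, frames [91, 35, 62]
35: hit
63: miss, evict 91, frames [35, 62, 63]
62: hit
35: hit
63: hit
14: miss, evict 35, frames [62, 63, 14]
63: hit
35: miss, evict 62, frames [63, 14, 35]
68: miss, evict 63, frames [14, 35, 68]
63: miss, evict 14, frames [35, 68, 63]
23: miss, evict 35, frames [68, 63, 23]
62: miss, evict 68, frames [63, 23, 62]
23: hit
62: hit
Page faults: 12.

12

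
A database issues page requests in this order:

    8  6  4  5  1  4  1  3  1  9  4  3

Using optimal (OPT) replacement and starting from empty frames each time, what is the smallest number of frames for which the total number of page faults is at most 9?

2

f=1: 12 faults
f=2: 8 faults
f=3: 7 faults
f=4: 7 faults
f=5: 7 faults
f=6: 7 faults
f=7: 7 faults
Smallest f with faults ≤ 9 is 2.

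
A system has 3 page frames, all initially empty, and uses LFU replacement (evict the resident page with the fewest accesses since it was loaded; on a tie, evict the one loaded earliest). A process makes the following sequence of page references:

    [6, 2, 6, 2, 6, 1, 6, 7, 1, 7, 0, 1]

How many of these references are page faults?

8

6 -> miss, frames (6)
2 -> miss, frames (6 2)
6 -> hit
2 -> hit
6 -> hit
1 -> miss, frames (6 2 1)
6 -> hit
7 -> miss, evict 1, frames (6 2 7)
1 -> miss, evict 7, frames (6 2 1)
7 -> miss, evict 1, frames (6 2 7)
0 -> miss, evict 7, frames (6 2 0)
1 -> miss, evict 0, frames (6 2 1)
Page faults: 8.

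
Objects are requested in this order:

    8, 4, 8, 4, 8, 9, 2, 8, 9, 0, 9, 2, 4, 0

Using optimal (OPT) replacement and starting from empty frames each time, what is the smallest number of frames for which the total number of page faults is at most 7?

3

f=1: 14 faults
f=2: 8 faults
f=3: 6 faults
f=4: 5 faults
f=5: 5 faults
Smallest f with faults ≤ 7 is 3.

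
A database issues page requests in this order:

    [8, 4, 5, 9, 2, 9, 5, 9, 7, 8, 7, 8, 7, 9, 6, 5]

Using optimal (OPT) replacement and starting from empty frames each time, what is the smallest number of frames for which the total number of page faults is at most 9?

f=1: 16 faults
f=2: 11 faults
f=3: 9 faults
f=4: 7 faults
f=5: 7 faults
f=6: 7 faults
f=7: 7 faults
Smallest f with faults ≤ 9 is 3.

3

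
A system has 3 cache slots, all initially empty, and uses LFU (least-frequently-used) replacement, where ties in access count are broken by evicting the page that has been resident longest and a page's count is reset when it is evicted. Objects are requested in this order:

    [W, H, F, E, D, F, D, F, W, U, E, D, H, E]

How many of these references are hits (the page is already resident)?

W → fault, frames {W}
H → fault, frames {W,H}
F → fault, frames {W,H,F}
E → fault, evict W, frames {H,F,E}
D → fault, evict H, frames {F,E,D}
F → hit
D → hit
F → hit
W → fault, evict E, frames {F,D,W}
U → fault, evict W, frames {F,D,U}
E → fault, evict U, frames {F,D,E}
D → hit
H → fault, evict E, frames {F,D,H}
E → fault, evict H, frames {F,D,E}
Hits: 4.

4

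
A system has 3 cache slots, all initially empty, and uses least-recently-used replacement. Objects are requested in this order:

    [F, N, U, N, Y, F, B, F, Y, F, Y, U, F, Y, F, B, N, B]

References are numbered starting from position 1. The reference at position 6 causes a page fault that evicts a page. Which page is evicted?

U

pos 1: F: fault, frames (F)
pos 2: N: fault, frames (F N)
pos 3: U: fault, frames (F N U)
pos 4: N: hit
pos 5: Y: fault, evict F, frames (U N Y)
pos 6: F: fault, evict U, frames (N Y F)
At position 6, page U is evicted.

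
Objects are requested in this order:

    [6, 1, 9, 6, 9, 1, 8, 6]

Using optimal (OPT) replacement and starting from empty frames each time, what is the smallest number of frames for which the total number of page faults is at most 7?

f=1: 8 faults
f=2: 5 faults
f=3: 4 faults
f=4: 4 faults
Smallest f with faults ≤ 7 is 2.

2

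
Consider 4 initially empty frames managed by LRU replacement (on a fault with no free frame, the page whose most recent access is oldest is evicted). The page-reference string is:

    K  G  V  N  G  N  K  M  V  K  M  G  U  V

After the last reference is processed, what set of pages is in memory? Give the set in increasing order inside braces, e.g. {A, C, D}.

K: miss, frames [K]
G: miss, frames [K, G]
V: miss, frames [K, G, V]
N: miss, frames [K, G, V, N]
G: hit
N: hit
K: hit
M: miss, evict V, frames [G, N, K, M]
V: miss, evict G, frames [N, K, M, V]
K: hit
M: hit
G: miss, evict N, frames [V, K, M, G]
U: miss, evict V, frames [K, M, G, U]
V: miss, evict K, frames [M, G, U, V]

{G, M, U, V}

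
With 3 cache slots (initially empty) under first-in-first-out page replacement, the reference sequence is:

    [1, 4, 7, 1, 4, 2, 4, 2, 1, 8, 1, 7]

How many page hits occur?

5

1: fault, frames (1)
4: fault, frames (1 4)
7: fault, frames (1 4 7)
1: hit
4: hit
2: fault, evict 1, frames (4 7 2)
4: hit
2: hit
1: fault, evict 4, frames (7 2 1)
8: fault, evict 7, frames (2 1 8)
1: hit
7: fault, evict 2, frames (1 8 7)
Hits: 5.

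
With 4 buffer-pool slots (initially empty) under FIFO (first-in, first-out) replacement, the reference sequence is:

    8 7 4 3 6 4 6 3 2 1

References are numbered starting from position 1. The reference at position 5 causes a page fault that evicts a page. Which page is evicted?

8

pos 1: 8 → miss, frames [8]
pos 2: 7 → miss, frames [8, 7]
pos 3: 4 → miss, frames [8, 7, 4]
pos 4: 3 → miss, frames [8, 7, 4, 3]
pos 5: 6 → miss, evict 8, frames [7, 4, 3, 6]
At position 5, page 8 is evicted.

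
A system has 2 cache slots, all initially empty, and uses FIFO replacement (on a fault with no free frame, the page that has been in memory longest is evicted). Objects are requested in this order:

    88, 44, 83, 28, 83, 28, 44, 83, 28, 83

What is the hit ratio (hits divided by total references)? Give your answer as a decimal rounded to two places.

0.30

88: miss, frames [88]
44: miss, frames [88, 44]
83: miss, evict 88, frames [44, 83]
28: miss, evict 44, frames [83, 28]
83: hit
28: hit
44: miss, evict 83, frames [28, 44]
83: miss, evict 28, frames [44, 83]
28: miss, evict 44, frames [83, 28]
83: hit
Hits: 3 of 10 references → 3/10 = 0.3000.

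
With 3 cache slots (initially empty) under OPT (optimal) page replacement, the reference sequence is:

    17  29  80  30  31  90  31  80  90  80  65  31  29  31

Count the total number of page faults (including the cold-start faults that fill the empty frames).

17 → fault, frames {17}
29 → fault, frames {17,29}
80 → fault, frames {17,29,80}
30 → fault, evict 17, frames {29,80,30}
31 → fault, evict 30, frames {29,80,31}
90 → fault, evict 29, frames {80,31,90}
31 → hit
80 → hit
90 → hit
80 → hit
65 → fault, evict 90, frames {80,31,65}
31 → hit
29 → fault, evict 65, frames {80,31,29}
31 → hit
Page faults: 8.

8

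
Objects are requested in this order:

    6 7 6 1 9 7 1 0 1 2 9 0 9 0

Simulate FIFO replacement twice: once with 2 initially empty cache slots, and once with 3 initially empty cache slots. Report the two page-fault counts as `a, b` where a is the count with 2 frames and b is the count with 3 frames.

10, 6

2 frames: F F . F F F F F . F F F . . → 10 faults.
3 frames: F F . F F . . F . F . . . . → 6 faults.
6 < 10: adding a frame reduced faults, as is typical.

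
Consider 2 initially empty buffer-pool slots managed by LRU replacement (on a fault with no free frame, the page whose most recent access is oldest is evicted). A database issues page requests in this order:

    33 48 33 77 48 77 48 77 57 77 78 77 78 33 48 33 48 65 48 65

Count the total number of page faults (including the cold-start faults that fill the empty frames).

33 → fault, frames [33]
48 → fault, frames [33, 48]
33 → hit
77 → fault, evict 48, frames [33, 77]
48 → fault, evict 33, frames [77, 48]
77 → hit
48 → hit
77 → hit
57 → fault, evict 48, frames [77, 57]
77 → hit
78 → fault, evict 57, frames [77, 78]
77 → hit
78 → hit
33 → fault, evict 77, frames [78, 33]
48 → fault, evict 78, frames [33, 48]
33 → hit
48 → hit
65 → fault, evict 33, frames [48, 65]
48 → hit
65 → hit
Page faults: 9.

9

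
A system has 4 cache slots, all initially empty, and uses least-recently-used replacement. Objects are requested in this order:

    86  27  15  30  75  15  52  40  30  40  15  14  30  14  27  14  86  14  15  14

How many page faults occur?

86 -> miss, frames (86)
27 -> miss, frames (86 27)
15 -> miss, frames (86 27 15)
30 -> miss, frames (86 27 15 30)
75 -> miss, evict 86, frames (27 15 30 75)
15 -> hit
52 -> miss, evict 27, frames (30 75 15 52)
40 -> miss, evict 30, frames (75 15 52 40)
30 -> miss, evict 75, frames (15 52 40 30)
40 -> hit
15 -> hit
14 -> miss, evict 52, frames (30 40 15 14)
30 -> hit
14 -> hit
27 -> miss, evict 40, frames (15 30 14 27)
14 -> hit
86 -> miss, evict 15, frames (30 27 14 86)
14 -> hit
15 -> miss, evict 30, frames (27 86 14 15)
14 -> hit
Page faults: 12.

12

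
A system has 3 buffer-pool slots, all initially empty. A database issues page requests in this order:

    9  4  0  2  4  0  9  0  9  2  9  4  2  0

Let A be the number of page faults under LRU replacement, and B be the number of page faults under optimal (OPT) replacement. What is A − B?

2

Under LRU: F F F F . . F . . F . F . F → 8 faults.
Under OPT: F F F F . . F . . . . F . . → 6 faults.
A − B = 8 − 6 = 2.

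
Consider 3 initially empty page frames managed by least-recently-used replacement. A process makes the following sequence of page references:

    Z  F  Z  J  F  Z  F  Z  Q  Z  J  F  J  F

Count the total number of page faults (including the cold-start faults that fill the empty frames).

Z → fault, frames (Z)
F → fault, frames (Z F)
Z → hit
J → fault, frames (F Z J)
F → hit
Z → hit
F → hit
Z → hit
Q → fault, evict J, frames (F Z Q)
Z → hit
J → fault, evict F, frames (Q Z J)
F → fault, evict Q, frames (Z J F)
J → hit
F → hit
Page faults: 6.

6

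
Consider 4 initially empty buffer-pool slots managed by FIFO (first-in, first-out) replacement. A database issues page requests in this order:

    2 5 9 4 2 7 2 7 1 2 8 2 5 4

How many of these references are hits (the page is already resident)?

4

2 -> miss, frames {2}
5 -> miss, frames {2,5}
9 -> miss, frames {2,5,9}
4 -> miss, frames {2,5,9,4}
2 -> hit
7 -> miss, evict 2, frames {5,9,4,7}
2 -> miss, evict 5, frames {9,4,7,2}
7 -> hit
1 -> miss, evict 9, frames {4,7,2,1}
2 -> hit
8 -> miss, evict 4, frames {7,2,1,8}
2 -> hit
5 -> miss, evict 7, frames {2,1,8,5}
4 -> miss, evict 2, frames {1,8,5,4}
Hits: 4.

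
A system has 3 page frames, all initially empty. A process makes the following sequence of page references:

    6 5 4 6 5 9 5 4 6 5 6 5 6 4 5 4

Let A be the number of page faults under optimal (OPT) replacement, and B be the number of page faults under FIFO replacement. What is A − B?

-2

Under OPT: F F F . . F . . F . . . . . . . → 5 faults.
Under FIFO: F F F . . F . . F F . . . F . . → 7 faults.
A − B = 5 − 7 = -2.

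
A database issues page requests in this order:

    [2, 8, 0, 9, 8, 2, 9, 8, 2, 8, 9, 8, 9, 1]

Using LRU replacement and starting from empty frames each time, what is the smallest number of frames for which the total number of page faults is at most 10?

3

f=1: 14 faults
f=2: 11 faults
f=3: 6 faults
f=4: 5 faults
f=5: 5 faults
Smallest f with faults ≤ 10 is 3.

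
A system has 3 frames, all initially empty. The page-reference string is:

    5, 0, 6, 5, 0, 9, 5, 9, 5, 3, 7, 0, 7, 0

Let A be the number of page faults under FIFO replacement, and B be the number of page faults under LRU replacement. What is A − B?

1

Under FIFO: F F F . . F F . . F F F . . → 8 faults.
Under LRU: F F F . . F . . . F F F . . → 7 faults.
A − B = 8 − 7 = 1.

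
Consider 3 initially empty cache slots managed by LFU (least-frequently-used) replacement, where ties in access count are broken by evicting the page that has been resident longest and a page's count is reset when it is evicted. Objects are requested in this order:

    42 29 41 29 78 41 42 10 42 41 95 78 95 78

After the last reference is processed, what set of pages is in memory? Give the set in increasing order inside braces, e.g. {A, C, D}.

{29, 41, 78}

42 -> miss, frames {42}
29 -> miss, frames {42,29}
41 -> miss, frames {42,29,41}
29 -> hit
78 -> miss, evict 42, frames {29,41,78}
41 -> hit
42 -> miss, evict 78, frames {29,41,42}
10 -> miss, evict 42, frames {29,41,10}
42 -> miss, evict 10, frames {29,41,42}
41 -> hit
95 -> miss, evict 42, frames {29,41,95}
78 -> miss, evict 95, frames {29,41,78}
95 -> miss, evict 78, frames {29,41,95}
78 -> miss, evict 95, frames {29,41,78}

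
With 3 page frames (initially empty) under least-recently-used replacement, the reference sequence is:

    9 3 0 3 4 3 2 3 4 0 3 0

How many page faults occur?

9: miss, frames [9]
3: miss, frames [9, 3]
0: miss, frames [9, 3, 0]
3: hit
4: miss, evict 9, frames [0, 3, 4]
3: hit
2: miss, evict 0, frames [4, 3, 2]
3: hit
4: hit
0: miss, evict 2, frames [3, 4, 0]
3: hit
0: hit
Page faults: 6.

6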